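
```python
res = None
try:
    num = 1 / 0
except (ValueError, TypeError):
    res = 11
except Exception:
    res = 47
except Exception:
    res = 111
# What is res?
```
47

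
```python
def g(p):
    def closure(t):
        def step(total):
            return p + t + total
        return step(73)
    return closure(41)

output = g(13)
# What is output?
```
127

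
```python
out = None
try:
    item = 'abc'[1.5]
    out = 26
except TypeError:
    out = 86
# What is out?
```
86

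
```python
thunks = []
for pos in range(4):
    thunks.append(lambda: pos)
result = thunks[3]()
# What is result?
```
3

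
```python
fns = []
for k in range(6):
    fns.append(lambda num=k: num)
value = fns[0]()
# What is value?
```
0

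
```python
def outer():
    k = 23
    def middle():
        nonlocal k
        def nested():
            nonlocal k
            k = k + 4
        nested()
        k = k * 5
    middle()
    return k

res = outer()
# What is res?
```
135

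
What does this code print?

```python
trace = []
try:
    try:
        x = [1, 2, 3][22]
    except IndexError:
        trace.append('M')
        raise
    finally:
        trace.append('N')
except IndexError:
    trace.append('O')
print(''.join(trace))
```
MNO

finally runs before re-raised exception propagates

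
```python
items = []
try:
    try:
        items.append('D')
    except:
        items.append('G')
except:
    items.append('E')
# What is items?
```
['D']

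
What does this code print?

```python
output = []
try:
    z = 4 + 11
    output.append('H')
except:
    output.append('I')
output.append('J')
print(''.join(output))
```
HJ

No exception, try block completes normally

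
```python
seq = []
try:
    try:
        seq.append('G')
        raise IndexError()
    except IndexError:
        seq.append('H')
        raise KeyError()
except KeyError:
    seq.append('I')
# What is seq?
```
['G', 'H', 'I']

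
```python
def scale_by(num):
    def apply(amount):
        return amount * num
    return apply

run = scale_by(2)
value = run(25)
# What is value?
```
50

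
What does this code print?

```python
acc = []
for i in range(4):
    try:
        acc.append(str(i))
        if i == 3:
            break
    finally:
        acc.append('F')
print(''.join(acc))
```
0F1F2F3F

finally runs even when breaking out of loop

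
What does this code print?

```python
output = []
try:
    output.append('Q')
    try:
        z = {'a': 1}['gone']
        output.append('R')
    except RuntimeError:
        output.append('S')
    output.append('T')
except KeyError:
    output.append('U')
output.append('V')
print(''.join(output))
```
QUV

Inner handler doesn't match, propagates to outer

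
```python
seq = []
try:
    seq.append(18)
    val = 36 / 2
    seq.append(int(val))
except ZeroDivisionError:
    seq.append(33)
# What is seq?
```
[18, 18]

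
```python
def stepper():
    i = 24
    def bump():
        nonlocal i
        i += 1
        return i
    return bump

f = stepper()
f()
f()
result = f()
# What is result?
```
27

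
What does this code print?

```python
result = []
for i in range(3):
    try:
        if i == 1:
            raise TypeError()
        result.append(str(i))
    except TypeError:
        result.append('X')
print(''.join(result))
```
0X2

Exception on i=1 caught, loop continues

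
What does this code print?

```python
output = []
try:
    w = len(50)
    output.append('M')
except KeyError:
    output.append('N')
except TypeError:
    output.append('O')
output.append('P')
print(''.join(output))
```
OP

TypeError is caught by its specific handler, not KeyError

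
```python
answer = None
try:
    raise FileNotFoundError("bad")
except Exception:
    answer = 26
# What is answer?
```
26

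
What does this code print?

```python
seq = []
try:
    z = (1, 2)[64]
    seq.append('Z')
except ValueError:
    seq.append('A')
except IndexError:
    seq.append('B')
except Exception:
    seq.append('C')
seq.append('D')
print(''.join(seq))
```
BD

IndexError matches before generic Exception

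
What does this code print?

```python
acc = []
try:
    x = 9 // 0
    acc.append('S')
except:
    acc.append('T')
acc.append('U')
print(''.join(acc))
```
TU

Exception raised in try, caught by bare except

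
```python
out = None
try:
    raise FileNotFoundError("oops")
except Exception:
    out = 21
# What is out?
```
21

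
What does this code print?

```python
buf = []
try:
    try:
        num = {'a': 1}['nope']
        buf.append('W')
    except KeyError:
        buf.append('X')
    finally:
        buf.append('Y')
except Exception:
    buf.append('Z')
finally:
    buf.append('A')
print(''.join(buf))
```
XYA

Both finally blocks run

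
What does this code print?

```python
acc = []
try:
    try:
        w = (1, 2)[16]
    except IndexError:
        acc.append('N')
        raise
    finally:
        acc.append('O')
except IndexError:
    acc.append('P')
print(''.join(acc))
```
NOP

finally runs before re-raised exception propagates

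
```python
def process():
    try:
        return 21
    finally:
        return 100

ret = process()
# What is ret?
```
100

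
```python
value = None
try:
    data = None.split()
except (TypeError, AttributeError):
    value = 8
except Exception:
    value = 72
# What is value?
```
8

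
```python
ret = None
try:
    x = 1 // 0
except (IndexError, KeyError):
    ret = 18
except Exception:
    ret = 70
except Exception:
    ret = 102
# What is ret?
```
70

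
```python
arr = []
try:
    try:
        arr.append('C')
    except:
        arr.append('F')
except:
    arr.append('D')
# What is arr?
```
['C']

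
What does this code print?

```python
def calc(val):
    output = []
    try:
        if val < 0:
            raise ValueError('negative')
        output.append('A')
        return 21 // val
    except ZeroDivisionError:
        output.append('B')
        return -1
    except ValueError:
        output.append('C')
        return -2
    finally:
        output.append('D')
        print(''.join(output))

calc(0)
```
ABD

val=0 causes ZeroDivisionError, caught, finally prints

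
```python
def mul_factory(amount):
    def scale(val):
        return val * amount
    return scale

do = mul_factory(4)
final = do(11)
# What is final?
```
44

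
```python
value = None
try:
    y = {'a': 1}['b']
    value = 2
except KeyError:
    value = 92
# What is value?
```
92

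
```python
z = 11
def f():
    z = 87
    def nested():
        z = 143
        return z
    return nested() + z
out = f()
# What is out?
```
230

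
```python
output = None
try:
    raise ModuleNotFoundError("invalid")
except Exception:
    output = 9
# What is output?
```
9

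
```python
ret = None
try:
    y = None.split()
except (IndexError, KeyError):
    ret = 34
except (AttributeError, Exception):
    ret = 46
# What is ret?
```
46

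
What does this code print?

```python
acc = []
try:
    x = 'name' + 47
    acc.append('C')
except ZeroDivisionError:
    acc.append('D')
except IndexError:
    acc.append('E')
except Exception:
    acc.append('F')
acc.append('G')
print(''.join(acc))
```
FG

TypeError not specifically caught, falls to Exception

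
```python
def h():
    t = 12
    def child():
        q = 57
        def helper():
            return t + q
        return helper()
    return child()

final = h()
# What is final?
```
69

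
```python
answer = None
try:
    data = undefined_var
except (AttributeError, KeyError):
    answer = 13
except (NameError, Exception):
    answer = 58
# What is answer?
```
58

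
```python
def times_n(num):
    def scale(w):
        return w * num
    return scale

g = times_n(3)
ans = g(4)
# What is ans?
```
12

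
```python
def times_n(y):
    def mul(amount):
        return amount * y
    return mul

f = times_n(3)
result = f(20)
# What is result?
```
60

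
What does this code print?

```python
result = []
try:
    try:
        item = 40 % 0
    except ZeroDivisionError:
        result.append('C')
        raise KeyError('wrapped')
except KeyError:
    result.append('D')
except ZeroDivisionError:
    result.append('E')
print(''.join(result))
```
CD

New KeyError raised, caught by outer KeyError handler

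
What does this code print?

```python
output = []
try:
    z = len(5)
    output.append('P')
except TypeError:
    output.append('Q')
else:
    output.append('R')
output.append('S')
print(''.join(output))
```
QS

else block skipped when exception is caught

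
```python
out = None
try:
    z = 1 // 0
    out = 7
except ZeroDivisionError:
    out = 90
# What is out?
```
90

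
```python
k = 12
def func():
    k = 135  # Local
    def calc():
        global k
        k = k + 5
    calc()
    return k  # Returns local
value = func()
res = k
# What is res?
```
17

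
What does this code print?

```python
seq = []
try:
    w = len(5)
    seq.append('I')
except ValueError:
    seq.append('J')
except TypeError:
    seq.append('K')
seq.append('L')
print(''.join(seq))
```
KL

TypeError is caught by its specific handler, not ValueError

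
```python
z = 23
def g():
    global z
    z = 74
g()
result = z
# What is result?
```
74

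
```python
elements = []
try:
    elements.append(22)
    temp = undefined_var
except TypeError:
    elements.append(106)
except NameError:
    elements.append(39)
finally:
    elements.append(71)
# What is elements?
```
[22, 39, 71]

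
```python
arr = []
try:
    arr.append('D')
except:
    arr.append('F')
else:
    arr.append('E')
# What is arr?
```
['D', 'E']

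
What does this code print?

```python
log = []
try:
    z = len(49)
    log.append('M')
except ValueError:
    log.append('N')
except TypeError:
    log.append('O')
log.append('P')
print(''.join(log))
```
OP

TypeError is caught by its specific handler, not ValueError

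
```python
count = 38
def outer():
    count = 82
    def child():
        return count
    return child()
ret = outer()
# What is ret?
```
82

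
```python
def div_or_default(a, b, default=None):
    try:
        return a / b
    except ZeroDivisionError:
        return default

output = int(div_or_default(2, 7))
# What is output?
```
0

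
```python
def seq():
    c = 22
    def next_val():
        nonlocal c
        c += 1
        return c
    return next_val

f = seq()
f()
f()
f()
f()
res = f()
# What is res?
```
27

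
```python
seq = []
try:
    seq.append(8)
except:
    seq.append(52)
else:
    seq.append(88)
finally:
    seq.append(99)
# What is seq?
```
[8, 88, 99]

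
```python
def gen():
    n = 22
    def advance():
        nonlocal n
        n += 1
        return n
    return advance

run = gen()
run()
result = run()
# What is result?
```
24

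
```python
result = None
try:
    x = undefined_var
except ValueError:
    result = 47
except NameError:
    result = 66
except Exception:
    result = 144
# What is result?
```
66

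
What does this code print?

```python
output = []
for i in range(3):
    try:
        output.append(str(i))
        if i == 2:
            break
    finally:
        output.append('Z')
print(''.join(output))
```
0Z1Z2Z

finally runs even when breaking out of loop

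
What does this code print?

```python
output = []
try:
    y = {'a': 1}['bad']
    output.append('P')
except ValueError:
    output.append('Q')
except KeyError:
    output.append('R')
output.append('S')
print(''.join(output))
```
RS

KeyError is caught by its specific handler, not ValueError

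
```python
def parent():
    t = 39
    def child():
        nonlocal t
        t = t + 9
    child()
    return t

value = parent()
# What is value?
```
48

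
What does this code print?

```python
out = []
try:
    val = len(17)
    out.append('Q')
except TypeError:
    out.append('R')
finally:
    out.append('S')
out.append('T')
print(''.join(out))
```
RST

finally always runs, even after exception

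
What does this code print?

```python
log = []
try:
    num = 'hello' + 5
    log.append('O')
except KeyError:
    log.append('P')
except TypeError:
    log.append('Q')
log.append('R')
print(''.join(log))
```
QR

TypeError is caught by its specific handler, not KeyError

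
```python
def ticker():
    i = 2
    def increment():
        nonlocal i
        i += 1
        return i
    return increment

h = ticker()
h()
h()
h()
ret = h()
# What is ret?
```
6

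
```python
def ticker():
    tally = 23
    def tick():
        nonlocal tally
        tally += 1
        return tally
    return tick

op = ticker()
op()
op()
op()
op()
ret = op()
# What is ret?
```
28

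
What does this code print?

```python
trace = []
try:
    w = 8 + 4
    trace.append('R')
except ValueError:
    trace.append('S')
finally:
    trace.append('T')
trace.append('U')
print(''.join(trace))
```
RTU

finally runs after normal execution too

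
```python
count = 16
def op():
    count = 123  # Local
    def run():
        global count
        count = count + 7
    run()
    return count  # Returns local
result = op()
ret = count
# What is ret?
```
23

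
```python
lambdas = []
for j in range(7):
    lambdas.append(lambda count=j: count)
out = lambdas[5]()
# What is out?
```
5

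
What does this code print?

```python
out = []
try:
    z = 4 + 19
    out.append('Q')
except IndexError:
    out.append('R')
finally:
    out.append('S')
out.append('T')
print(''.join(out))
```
QST

finally runs after normal execution too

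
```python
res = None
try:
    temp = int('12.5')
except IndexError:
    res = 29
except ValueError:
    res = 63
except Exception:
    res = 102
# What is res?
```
63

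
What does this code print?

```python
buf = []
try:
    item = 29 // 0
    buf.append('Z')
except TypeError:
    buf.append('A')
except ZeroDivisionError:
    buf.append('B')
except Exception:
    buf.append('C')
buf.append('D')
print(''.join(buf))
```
BD

ZeroDivisionError matches before generic Exception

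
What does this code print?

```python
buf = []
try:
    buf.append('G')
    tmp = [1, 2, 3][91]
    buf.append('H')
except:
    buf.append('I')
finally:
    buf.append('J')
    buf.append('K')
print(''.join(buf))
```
GIJK

Code before exception runs, then except, then all of finally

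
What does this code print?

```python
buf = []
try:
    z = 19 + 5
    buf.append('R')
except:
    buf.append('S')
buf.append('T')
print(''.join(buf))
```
RT

No exception, try block completes normally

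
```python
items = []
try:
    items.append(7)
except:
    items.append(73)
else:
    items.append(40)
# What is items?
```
[7, 40]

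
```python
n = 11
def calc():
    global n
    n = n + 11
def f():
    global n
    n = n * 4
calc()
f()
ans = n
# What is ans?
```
88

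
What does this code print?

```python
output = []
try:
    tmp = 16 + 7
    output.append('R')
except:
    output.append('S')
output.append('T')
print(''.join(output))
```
RT

No exception, try block completes normally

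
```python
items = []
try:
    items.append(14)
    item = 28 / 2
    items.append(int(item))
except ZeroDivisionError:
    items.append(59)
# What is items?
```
[14, 14]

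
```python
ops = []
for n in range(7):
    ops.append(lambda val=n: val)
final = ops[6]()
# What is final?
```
6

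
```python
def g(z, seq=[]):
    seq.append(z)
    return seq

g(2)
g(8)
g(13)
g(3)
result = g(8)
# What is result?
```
[2, 8, 13, 3, 8]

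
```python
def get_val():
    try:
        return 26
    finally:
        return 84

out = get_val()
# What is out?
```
84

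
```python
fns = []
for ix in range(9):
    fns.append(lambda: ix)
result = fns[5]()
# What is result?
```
8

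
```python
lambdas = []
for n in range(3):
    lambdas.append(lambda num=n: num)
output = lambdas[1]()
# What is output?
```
1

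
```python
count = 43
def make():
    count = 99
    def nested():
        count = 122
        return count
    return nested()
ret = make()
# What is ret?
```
122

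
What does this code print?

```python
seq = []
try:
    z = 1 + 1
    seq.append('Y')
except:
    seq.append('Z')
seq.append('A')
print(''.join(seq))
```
YA

No exception, try block completes normally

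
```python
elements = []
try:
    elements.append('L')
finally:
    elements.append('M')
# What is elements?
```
['L', 'M']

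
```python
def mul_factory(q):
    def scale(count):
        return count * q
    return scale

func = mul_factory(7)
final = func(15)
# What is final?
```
105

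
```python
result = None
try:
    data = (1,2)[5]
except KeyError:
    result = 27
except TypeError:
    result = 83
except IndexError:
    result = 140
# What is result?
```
140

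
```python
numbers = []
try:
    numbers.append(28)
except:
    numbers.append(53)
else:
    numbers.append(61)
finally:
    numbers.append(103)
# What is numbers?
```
[28, 61, 103]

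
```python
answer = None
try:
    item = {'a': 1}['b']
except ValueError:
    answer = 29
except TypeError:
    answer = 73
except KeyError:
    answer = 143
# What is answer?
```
143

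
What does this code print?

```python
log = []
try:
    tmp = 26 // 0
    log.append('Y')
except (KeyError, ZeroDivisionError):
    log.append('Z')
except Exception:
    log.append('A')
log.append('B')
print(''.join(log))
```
ZB

ZeroDivisionError matches tuple containing it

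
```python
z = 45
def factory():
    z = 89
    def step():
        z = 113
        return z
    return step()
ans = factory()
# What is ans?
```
113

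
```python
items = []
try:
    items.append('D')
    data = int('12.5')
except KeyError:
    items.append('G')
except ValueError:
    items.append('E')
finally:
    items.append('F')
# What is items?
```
['D', 'E', 'F']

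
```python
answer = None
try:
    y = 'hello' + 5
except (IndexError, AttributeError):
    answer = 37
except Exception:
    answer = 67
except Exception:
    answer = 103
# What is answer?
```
67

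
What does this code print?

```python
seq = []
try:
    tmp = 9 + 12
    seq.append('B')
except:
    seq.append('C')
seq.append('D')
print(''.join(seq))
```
BD

No exception, try block completes normally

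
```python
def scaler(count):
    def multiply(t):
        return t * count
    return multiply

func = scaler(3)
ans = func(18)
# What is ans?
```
54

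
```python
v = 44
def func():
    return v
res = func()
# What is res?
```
44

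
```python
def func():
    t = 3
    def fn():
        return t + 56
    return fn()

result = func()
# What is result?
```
59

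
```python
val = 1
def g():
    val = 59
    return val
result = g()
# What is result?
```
59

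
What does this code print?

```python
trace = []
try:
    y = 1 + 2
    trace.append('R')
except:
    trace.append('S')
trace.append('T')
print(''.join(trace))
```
RT

No exception, try block completes normally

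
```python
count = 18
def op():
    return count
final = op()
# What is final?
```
18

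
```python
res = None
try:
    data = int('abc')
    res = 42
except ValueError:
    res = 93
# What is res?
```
93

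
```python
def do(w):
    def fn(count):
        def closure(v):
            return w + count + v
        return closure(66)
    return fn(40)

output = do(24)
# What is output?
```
130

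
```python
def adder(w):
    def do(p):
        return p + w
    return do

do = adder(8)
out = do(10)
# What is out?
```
18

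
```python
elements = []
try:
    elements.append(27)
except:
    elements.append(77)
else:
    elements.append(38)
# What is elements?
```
[27, 38]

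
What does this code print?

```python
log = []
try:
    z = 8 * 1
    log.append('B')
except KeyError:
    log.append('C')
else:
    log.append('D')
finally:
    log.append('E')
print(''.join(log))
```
BDE

else runs before finally when no exception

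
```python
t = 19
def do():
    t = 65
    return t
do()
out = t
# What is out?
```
19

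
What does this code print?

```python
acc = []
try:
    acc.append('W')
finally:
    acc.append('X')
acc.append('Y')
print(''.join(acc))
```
WXY

try/finally without except, no exception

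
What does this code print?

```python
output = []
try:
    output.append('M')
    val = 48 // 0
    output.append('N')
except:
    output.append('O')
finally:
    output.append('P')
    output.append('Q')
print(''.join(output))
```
MOPQ

Code before exception runs, then except, then all of finally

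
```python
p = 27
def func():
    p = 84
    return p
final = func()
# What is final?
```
84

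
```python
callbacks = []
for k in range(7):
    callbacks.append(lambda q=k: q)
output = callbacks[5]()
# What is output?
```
5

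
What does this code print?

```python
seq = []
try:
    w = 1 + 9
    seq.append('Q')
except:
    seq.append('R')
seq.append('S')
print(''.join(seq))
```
QS

No exception, try block completes normally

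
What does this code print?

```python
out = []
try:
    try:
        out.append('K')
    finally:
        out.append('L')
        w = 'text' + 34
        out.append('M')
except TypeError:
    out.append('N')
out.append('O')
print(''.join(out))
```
KLNO

Exception in inner finally caught by outer except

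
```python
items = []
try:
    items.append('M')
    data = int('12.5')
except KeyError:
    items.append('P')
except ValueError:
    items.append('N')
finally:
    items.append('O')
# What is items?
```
['M', 'N', 'O']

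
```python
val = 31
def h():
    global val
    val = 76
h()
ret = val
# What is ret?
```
76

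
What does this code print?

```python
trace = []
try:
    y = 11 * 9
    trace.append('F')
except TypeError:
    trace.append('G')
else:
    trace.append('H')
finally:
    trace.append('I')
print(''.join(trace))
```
FHI

else runs before finally when no exception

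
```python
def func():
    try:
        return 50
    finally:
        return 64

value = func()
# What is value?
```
64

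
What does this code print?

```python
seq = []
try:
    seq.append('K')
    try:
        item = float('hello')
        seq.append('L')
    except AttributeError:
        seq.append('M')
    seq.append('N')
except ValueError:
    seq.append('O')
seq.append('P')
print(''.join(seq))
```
KOP

Inner handler doesn't match, propagates to outer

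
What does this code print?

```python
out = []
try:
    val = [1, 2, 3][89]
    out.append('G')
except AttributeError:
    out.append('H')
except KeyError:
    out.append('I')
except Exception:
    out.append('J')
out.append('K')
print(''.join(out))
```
JK

IndexError not specifically caught, falls to Exception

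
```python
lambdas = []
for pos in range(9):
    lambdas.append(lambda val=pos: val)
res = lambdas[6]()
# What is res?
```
6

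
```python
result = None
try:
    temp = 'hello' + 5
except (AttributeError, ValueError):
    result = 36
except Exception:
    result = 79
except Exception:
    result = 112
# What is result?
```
79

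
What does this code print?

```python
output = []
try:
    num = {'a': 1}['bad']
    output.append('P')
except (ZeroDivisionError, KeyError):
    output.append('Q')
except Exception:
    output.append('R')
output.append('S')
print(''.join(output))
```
QS

KeyError matches tuple containing it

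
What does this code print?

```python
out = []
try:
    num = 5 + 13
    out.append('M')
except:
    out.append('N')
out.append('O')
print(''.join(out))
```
MO

No exception, try block completes normally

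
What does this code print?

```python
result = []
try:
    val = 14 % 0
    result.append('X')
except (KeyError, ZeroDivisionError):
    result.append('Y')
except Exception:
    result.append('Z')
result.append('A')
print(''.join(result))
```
YA

ZeroDivisionError matches tuple containing it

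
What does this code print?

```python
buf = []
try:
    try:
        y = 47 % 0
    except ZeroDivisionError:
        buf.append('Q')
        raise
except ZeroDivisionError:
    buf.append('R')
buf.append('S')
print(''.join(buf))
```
QRS

raise without argument re-raises current exception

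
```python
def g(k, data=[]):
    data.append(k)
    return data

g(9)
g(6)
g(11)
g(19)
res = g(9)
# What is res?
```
[9, 6, 11, 19, 9]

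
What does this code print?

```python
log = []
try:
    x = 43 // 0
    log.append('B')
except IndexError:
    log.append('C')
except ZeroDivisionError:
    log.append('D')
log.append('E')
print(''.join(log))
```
DE

ZeroDivisionError is caught by its specific handler, not IndexError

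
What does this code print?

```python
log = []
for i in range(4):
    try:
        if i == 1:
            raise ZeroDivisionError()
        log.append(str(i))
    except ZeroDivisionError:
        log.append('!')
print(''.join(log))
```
0!23

Exception on i=1 caught, loop continues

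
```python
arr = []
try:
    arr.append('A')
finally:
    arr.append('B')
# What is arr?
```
['A', 'B']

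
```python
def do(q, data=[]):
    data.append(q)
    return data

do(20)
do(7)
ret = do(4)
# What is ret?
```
[20, 7, 4]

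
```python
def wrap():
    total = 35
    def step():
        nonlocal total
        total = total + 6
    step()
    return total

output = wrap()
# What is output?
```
41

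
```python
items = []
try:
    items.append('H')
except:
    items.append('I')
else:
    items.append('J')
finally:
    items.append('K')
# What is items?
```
['H', 'J', 'K']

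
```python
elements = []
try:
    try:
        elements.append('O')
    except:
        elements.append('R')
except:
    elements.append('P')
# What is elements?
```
['O']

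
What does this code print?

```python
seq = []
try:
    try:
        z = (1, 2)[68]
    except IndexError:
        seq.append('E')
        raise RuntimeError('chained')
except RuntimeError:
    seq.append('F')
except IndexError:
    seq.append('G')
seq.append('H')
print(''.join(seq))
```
EFH

RuntimeError raised and caught, original IndexError not re-raised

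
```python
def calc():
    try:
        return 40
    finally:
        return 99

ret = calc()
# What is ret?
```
99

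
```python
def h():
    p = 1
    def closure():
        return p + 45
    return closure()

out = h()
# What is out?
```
46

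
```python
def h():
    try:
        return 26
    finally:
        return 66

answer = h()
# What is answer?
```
66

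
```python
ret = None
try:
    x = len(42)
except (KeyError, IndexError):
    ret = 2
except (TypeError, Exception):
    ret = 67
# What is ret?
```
67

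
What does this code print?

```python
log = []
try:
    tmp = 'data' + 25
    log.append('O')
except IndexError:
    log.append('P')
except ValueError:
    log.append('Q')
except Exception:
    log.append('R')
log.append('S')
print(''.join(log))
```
RS

TypeError not specifically caught, falls to Exception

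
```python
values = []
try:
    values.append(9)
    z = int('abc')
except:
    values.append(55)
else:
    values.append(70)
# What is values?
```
[9, 55]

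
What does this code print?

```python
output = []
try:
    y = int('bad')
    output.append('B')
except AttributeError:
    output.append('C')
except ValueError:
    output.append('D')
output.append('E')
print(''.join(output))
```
DE

ValueError is caught by its specific handler, not AttributeError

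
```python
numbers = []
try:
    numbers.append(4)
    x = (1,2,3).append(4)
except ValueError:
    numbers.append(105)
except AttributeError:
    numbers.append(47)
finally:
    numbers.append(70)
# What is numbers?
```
[4, 47, 70]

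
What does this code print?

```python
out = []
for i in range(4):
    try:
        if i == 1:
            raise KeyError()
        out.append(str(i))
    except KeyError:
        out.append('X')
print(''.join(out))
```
0X23

Exception on i=1 caught, loop continues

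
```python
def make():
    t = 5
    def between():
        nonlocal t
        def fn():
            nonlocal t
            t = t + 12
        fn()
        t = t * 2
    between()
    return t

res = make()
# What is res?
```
34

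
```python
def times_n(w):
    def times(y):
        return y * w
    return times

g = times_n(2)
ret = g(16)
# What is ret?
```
32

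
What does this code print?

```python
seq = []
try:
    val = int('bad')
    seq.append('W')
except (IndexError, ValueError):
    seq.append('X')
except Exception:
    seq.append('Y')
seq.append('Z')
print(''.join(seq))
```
XZ

ValueError matches tuple containing it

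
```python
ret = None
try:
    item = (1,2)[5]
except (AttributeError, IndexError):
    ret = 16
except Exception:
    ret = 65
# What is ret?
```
16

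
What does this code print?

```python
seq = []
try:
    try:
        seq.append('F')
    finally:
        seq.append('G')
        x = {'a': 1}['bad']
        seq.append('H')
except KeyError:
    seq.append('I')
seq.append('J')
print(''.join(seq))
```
FGIJ

Exception in inner finally caught by outer except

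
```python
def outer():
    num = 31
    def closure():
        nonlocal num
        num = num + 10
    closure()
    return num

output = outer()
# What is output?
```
41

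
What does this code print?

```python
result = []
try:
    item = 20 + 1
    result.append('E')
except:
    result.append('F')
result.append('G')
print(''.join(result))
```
EG

No exception, try block completes normally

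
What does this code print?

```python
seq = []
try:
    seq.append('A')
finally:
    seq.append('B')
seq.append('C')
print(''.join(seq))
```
ABC

try/finally without except, no exception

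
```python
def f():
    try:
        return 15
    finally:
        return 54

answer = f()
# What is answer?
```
54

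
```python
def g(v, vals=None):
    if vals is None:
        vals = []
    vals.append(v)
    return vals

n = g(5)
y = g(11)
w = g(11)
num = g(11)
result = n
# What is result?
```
[5]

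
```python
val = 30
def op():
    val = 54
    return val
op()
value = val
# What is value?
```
30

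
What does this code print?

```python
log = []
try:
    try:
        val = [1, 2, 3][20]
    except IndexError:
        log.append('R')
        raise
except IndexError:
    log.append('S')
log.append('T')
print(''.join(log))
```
RST

raise without argument re-raises current exception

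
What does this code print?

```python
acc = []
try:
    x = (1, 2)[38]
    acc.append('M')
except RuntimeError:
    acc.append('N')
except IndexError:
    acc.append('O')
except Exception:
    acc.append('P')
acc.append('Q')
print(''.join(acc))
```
OQ

IndexError matches before generic Exception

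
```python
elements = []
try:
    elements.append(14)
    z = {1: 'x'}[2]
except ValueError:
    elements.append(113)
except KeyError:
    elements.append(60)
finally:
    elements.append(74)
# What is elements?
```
[14, 60, 74]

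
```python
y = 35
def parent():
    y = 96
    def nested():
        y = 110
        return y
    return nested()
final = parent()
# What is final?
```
110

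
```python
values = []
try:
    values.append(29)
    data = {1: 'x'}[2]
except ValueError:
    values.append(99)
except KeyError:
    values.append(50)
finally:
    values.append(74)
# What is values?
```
[29, 50, 74]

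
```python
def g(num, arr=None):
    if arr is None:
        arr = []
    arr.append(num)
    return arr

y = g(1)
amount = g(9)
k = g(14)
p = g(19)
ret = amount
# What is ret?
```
[9]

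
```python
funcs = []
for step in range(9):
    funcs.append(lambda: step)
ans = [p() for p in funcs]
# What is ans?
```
[8, 8, 8, 8, 8, 8, 8, 8, 8]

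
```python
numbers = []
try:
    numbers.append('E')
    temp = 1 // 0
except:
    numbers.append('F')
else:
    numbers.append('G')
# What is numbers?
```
['E', 'F']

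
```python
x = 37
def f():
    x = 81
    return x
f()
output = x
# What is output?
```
37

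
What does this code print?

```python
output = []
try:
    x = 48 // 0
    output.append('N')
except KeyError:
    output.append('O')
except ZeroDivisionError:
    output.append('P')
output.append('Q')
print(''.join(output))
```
PQ

ZeroDivisionError is caught by its specific handler, not KeyError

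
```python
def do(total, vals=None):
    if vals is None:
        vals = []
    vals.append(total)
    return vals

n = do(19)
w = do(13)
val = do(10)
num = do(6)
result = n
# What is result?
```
[19]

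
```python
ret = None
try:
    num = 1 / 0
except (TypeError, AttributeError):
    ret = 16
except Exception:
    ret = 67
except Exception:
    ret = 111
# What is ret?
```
67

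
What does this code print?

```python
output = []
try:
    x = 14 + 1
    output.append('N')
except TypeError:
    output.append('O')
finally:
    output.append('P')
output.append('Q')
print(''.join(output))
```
NPQ

finally runs after normal execution too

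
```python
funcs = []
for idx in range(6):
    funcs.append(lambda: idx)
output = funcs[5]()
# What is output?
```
5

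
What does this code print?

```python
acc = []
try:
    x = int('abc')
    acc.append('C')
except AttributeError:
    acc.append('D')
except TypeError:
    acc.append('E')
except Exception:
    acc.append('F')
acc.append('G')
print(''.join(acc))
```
FG

ValueError not specifically caught, falls to Exception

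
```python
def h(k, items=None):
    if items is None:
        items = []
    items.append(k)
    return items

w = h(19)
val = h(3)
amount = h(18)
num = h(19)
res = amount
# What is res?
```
[18]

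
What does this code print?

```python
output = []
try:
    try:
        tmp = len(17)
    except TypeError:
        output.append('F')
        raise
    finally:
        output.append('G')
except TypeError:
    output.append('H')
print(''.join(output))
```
FGH

finally runs before re-raised exception propagates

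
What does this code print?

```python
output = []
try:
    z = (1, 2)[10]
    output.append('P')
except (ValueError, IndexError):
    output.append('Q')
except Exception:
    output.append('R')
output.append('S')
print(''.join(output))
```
QS

IndexError matches tuple containing it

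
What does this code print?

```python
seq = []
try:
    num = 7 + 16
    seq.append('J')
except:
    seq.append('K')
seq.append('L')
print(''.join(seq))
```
JL

No exception, try block completes normally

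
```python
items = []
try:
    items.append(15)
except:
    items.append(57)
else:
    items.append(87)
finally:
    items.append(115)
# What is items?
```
[15, 87, 115]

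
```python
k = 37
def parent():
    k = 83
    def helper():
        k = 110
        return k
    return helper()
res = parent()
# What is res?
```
110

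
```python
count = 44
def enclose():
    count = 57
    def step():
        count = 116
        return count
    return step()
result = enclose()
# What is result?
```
116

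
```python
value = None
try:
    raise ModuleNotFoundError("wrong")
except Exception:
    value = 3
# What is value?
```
3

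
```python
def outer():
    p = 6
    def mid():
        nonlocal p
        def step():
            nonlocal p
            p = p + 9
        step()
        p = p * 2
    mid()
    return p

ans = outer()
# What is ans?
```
30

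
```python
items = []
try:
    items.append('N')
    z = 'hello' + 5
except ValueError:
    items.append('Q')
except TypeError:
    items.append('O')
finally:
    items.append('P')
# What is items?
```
['N', 'O', 'P']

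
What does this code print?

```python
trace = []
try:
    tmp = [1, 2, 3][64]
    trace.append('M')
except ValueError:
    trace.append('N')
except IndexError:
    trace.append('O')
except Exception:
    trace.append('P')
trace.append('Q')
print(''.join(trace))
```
OQ

IndexError matches before generic Exception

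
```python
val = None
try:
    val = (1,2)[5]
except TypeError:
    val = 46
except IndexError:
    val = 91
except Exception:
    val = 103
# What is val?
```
91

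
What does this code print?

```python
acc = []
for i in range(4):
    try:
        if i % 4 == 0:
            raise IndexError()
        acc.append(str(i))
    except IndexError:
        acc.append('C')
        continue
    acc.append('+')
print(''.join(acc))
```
C1+2+3+

continue in except skips rest of loop body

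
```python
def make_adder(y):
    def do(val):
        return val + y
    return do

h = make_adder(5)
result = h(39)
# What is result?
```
44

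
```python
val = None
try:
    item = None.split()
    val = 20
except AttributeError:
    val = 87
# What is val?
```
87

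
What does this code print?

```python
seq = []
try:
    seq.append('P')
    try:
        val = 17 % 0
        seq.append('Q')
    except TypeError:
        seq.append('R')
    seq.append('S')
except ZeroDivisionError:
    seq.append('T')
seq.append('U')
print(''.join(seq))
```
PTU

Inner handler doesn't match, propagates to outer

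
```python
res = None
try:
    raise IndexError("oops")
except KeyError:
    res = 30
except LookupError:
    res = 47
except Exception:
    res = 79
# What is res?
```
47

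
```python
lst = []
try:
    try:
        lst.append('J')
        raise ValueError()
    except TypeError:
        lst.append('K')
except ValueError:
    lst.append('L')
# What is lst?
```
['J', 'L']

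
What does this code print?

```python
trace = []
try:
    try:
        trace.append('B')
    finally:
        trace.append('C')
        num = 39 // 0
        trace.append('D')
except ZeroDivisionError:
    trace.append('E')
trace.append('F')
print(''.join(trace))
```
BCEF

Exception in inner finally caught by outer except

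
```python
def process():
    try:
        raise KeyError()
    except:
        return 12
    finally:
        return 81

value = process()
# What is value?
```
81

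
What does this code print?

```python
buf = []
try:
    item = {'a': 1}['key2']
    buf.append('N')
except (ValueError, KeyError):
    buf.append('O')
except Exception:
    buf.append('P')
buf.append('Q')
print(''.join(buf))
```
OQ

KeyError matches tuple containing it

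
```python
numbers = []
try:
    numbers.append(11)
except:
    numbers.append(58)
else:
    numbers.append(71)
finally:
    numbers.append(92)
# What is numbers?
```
[11, 71, 92]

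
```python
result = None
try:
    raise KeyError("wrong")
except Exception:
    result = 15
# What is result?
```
15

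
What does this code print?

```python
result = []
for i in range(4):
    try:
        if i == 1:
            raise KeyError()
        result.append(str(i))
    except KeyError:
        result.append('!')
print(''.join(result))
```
0!23

Exception on i=1 caught, loop continues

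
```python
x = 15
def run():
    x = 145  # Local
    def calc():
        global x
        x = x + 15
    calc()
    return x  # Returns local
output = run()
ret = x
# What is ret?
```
30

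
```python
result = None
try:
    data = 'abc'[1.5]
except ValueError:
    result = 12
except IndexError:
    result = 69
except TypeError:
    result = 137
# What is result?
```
137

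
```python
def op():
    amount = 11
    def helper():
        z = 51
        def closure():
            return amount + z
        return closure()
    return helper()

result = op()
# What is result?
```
62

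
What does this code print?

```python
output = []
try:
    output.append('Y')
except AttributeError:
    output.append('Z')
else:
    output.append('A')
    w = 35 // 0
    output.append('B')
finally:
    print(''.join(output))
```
YA

Try succeeds, else appends 'A', ZeroDivisionError in else is uncaught, finally prints before exception propagates ('B' never appended)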